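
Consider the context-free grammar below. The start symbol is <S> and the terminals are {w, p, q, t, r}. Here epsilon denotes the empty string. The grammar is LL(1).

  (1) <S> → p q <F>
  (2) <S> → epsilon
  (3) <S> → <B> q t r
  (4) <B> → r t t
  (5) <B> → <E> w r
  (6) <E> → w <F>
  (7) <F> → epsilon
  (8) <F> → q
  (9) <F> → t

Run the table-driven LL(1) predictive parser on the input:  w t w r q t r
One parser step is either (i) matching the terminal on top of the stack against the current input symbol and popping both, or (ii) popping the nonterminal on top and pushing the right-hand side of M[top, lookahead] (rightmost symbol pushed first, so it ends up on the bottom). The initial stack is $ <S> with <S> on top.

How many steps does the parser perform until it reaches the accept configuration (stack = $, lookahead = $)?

11

step 1: stack=$ <S>  input=w t w r q t r $  — expand <S> → <B> q t r
step 2: stack=$ r t q <B>  input=w t w r q t r $  — expand <B> → <E> w r
step 3: stack=$ r t q r w <E>  input=w t w r q t r $  — expand <E> → w <F>
step 4: stack=$ r t q r w <F> w  input=w t w r q t r $  — match w
step 5: stack=$ r t q r w <F>  input=t w r q t r $  — expand <F> → t
step 6: stack=$ r t q r w t  input=t w r q t r $  — match t
step 7: stack=$ r t q r w  input=w r q t r $  — match w
step 8: stack=$ r t q r  input=r q t r $  — match r
step 9: stack=$ r t q  input=q t r $  — match q
step 10: stack=$ r t  input=t r $  — match t
step 11: stack=$ r  input=r $  — match r
Accept reached after 11 steps.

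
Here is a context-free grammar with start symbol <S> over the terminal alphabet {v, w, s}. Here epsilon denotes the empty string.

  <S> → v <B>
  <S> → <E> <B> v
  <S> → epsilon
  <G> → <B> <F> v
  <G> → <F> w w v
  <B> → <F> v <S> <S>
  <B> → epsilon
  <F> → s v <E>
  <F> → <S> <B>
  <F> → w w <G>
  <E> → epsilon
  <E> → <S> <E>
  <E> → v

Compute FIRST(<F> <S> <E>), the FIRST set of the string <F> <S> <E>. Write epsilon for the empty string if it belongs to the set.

{epsilon, s, v, w}

FIRST(<S>): from <S>→v <B> we get {v}; from <S>→<E> <B> v we get {s, v, w}; from <S>→epsilon we get {epsilon}. So FIRST(<S>) = {epsilon, s, v, w}.
FIRST(<E>): from <E>→epsilon we get {epsilon}; from <E>→<S> <E> we get {epsilon, s, v, w}; from <E>→v we get {v}. So FIRST(<E>) = {epsilon, s, v, w}.
FIRST(<G>): from <G>→<B> <F> v we get {s, v, w}; from <G>→<F> w w v we get {s, v, w}. So FIRST(<G>) = {s, v, w}.
FIRST(<B>): from <B>→<F> v <S> <S> we get {s, v, w}; from <B>→epsilon we get {epsilon}. So FIRST(<B>) = {epsilon, s, v, w}.
FIRST(<F>): from <F>→s v <E> we get {s}; from <F>→<S> <B> we get {epsilon, s, v, w}; from <F>→w w <G> we get {w}. So FIRST(<F>) = {epsilon, s, v, w}.
FIRST(<F> <S> <E>): take FIRST of each symbol in turn, carrying on past any symbol whose FIRST contains epsilon; result {epsilon, s, v, w}.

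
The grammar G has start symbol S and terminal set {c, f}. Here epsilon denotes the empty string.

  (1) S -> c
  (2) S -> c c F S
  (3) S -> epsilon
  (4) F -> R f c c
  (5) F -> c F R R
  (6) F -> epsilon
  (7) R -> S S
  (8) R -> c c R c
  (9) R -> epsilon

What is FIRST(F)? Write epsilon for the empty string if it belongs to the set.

FIRST(S): from S->c we get {c}; from S->c c F S we get {c}; from S->epsilon we get {epsilon}. So FIRST(S) = {epsilon, c}.
FIRST(R): from R->S S we get {epsilon, c}; from R->c c R c we get {c}; from R->epsilon we get {epsilon}. So FIRST(R) = {epsilon, c}.
FIRST(F): from F->R f c c we get {c, f}; from F->c F R R we get {c}; from F->epsilon we get {epsilon}. So FIRST(F) = {epsilon, c, f}.

{epsilon, c, f}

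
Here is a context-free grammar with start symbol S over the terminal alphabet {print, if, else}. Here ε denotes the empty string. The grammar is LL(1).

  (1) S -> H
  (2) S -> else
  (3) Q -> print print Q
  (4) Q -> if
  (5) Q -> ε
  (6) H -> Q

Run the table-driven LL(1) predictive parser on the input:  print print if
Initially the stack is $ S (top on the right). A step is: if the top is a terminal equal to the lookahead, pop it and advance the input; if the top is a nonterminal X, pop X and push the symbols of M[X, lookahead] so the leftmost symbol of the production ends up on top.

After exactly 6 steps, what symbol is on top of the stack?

if

     Stack            Input             Action
  1  $ S              print print if $  expand S -> H
  2  $ H              print print if $  expand H -> Q
  3  $ Q              print print if $  expand Q -> print print Q
  4  $ Q print print  print print if $  match print
  5  $ Q print        print if $        match print
  6  $ Q              if $              expand Q -> if
Stack after step 6: $ if (top = if).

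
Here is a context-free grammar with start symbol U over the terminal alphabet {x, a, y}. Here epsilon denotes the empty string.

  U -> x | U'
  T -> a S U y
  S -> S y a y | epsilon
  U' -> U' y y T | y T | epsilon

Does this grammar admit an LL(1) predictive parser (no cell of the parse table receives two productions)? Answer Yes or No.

FIRST(U) = {epsilon, x, y}
FIRST(T) = {a}
FIRST(S) = {epsilon, y}
FIRST(U') = {epsilon, y}
FOLLOW(U) = {$, y}
FOLLOW(T) = {$, y}
FOLLOW(S) = {x, y}
FOLLOW(U') = {$, y}
Cell M[S, y] receives both S -> S y a y and S -> epsilon — the grammar is not LL(1).

No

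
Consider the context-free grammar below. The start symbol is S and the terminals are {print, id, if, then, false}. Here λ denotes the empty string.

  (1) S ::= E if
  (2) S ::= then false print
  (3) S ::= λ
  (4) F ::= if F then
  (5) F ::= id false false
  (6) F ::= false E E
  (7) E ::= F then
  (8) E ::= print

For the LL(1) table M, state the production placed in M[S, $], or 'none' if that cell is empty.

FIRST(F) = {false, id, if}
FIRST(E) = {false, id, if, print}  (via F then)
FIRST(S) = {λ, false, id, if, print, then}  (via E if)
FOLLOW(S) includes $ since S is the start symbol.
FOLLOW(S): S appears on no right-hand side. Thus FOLLOW(S) = {$}.
For S ::= E if: FIRST(E if) = {false, id, if, print}, so it goes in M[S, t] for t ∈ {false, id, if, print}.
For S ::= then false print: FIRST(then false print) = {then}, so it goes in M[S, t] for t ∈ {then}.
For S ::= λ: FIRST(λ) = {λ}, so it goes in M[S, t] for t ∈ {}; since λ ∈ FIRST, also for every t ∈ FOLLOW(S) = {$}.

S ::= λ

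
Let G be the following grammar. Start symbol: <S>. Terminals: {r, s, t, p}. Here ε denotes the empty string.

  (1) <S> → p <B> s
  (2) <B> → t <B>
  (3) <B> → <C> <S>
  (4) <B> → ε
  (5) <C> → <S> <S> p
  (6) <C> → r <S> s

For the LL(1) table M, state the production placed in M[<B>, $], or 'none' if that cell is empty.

FIRST(<S>): from <S>→p <B> s we get {p}. So FIRST(<S>) = {p}.
FIRST(<C>): from <C>→<S> <S> p we get {p}; from <C>→r <S> s we get {r}. So FIRST(<C>) = {p, r}.
FIRST(<B>): from <B>→t <B> we get {t}; from <B>→<C> <S> we get {p, r}; from <B>→ε we get {ε}. So FIRST(<B>) = {ε, p, r, t}.
FOLLOW(<S>) includes $ since <S> is the start symbol.
FOLLOW(<B>): in <S>→p <B> s, <B> is followed by s with FIRST {s}; in <B>→t <B>, the suffix after <B> is empty (adds nothing new). Thus FOLLOW(<B>) = {s}.
For <B> → t <B>: FIRST(t <B>) = {t}, so it goes in M[<B>, t] for t ∈ {t}.
For <B> → <C> <S>: FIRST(<C> <S>) = {p, r}, so it goes in M[<B>, t] for t ∈ {p, r}.
For <B> → ε: FIRST(ε) = {ε}, so it goes in M[<B>, t] for t ∈ {}; since ε ∈ FIRST, also for every t ∈ FOLLOW(<B>) = {s}.
None of these place a production in M[<B>, $].

none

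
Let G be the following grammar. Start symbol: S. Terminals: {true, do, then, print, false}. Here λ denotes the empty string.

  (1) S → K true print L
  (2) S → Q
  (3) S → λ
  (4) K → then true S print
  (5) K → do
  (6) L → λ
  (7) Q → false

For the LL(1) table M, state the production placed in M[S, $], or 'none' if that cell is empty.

FIRST(K) = {do, then}
FIRST(L) = {λ}
FIRST(Q) = {false}
FIRST(S) = {λ, do, false, then}  (via K true print L, Q)
FOLLOW(S) includes $ since S is the start symbol.
FOLLOW(S): in K→then true S print, S is followed by print with FIRST {print}. Thus FOLLOW(S) = {$, print}.
For S → K true print L: FIRST(K true print L) = {do, then}, so it goes in M[S, t] for t ∈ {do, then}.
For S → Q: FIRST(Q) = {false}, so it goes in M[S, t] for t ∈ {false}.
For S → λ: FIRST(λ) = {λ}, so it goes in M[S, t] for t ∈ {}; since λ ∈ FIRST, also for every t ∈ FOLLOW(S) = {$, print}.

S → λ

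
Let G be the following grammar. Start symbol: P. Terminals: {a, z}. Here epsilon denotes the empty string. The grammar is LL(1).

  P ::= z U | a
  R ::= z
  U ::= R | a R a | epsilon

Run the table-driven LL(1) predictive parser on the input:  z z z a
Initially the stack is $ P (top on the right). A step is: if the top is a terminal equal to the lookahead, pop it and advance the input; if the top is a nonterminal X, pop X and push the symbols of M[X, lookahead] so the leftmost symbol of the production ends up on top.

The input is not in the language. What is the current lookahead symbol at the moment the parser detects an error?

z

step 1: stack=$ P  input=z z z a $  — expand P ::= z U
step 2: stack=$ U z  input=z z z a $  — match z
step 3: stack=$ U  input=z z a $  — expand U ::= R
step 4: stack=$ R  input=z z a $  — expand R ::= z
step 5: stack=$ z  input=z z a $  — match z
step 6: stack=$  input=z a $  — error: stack empty but input remains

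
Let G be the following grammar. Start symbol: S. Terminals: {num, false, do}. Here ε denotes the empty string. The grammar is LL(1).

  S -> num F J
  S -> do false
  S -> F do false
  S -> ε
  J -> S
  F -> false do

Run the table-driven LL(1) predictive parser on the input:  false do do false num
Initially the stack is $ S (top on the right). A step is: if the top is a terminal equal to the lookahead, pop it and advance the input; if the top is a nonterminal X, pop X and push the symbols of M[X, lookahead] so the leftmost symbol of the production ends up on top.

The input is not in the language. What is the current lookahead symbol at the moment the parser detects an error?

num

     Stack                Input                    Action
  1  $ S                  false do do false num $  expand S -> F do false
  2  $ false do F         false do do false num $  expand F -> false do
  3  $ false do do false  false do do false num $  match false
  4  $ false do do        do do false num $        match do
  5  $ false do           do false num $           match do
  6  $ false              false num $              match false
  7  $                    num $                    error: stack empty but input remains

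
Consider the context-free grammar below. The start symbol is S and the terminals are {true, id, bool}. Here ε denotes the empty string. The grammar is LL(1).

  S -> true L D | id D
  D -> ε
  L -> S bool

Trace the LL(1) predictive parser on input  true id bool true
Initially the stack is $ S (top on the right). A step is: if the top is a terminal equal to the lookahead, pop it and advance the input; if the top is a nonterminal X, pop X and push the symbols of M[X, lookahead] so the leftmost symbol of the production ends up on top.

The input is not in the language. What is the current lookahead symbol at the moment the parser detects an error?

true

step 1: stack=$ S  input=true id bool true $  — expand S -> true L D
step 2: stack=$ D L true  input=true id bool true $  — match true
step 3: stack=$ D L  input=id bool true $  — expand L -> S bool
step 4: stack=$ D bool S  input=id bool true $  — expand S -> id D
step 5: stack=$ D bool D id  input=id bool true $  — match id
step 6: stack=$ D bool D  input=bool true $  — expand D -> ε
step 7: stack=$ D bool  input=bool true $  — match bool
step 8: stack=$ D  input=true $  — error: M[D, true] is empty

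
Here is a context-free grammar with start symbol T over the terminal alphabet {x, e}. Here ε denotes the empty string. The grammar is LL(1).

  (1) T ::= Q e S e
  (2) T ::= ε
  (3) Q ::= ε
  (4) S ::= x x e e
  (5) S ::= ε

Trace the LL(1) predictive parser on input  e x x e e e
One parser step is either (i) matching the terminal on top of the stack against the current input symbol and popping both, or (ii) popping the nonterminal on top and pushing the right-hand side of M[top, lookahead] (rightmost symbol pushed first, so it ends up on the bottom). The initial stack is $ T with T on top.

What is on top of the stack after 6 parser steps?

step 1: stack=$ T  input=e x x e e e $  — expand T ::= Q e S e
step 2: stack=$ e S e Q  input=e x x e e e $  — expand Q ::= ε
step 3: stack=$ e S e  input=e x x e e e $  — match e
step 4: stack=$ e S  input=x x e e e $  — expand S ::= x x e e
step 5: stack=$ e e e x x  input=x x e e e $  — match x
step 6: stack=$ e e e x  input=x e e e $  — match x
Stack after step 6: $ e e e (top = e).

e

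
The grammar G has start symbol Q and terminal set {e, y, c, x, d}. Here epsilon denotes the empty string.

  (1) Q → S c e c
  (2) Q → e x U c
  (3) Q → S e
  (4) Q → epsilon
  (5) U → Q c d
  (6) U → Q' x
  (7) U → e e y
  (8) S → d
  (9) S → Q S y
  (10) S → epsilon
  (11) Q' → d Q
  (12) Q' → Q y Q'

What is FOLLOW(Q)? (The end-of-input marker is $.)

FIRST(Q): from Q→S c e c we get {c, d, e, y}; from Q→e x U c we get {e}; from Q→S e we get {c, d, e, y}; from Q→epsilon we get {epsilon}. So FIRST(Q) = {epsilon, c, d, e, y}.
FIRST(S): from S→d we get {d}; from S→Q S y we get {c, d, e, y}; from S→epsilon we get {epsilon}. So FIRST(S) = {epsilon, c, d, e, y}.
FIRST(Q'): from Q'→d Q we get {d}; from Q'→Q y Q' we get {c, d, e, y}. So FIRST(Q') = {c, d, e, y}.
FIRST(U): from U→Q c d we get {c, d, e, y}; from U→Q' x we get {c, d, e, y}; from U→e e y we get {e}. So FIRST(U) = {c, d, e, y}.
FOLLOW(Q) includes $ since Q is the start symbol.
FOLLOW(U): in Q→e x U c, U is followed by c with FIRST {c}. Thus FOLLOW(U) = {c}.
FOLLOW(S): in Q→S c e c, S is followed by c e c with FIRST {c}; in Q→S e, S is followed by e with FIRST {e}; in S→Q S y, S is followed by y with FIRST {y}. Thus FOLLOW(S) = {c, e, y}.
FOLLOW(Q'): in U→Q' x, Q' is followed by x with FIRST {x}; in Q'→Q y Q', the suffix after Q' is empty (adds nothing new). Thus FOLLOW(Q') = {x}.
FOLLOW(Q): in U→Q c d, Q is followed by c d with FIRST {c}; in S→Q S y, Q is followed by S y with FIRST {c, d, e, y}; in Q'→d Q, the suffix after Q is empty, so FOLLOW(Q) ⊇ FOLLOW(Q') = {x}; in Q'→Q y Q', Q is followed by y Q' with FIRST {y}. Thus FOLLOW(Q) = {$, c, d, e, x, y}.

{$, c, d, e, x, y}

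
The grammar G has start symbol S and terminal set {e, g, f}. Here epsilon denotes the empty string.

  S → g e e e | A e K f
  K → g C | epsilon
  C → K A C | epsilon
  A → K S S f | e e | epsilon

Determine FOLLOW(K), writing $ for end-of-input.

{e, f, g}

FIRST(K): from K→g C we get {g}; from K→epsilon we get {epsilon}. So FIRST(K) = {epsilon, g}.
FIRST(S): from S→g e e e we get {g}; from S→A e K f we get {e, g}. So FIRST(S) = {e, g}.
FIRST(A): from A→K S S f we get {e, g}; from A→e e we get {e}; from A→epsilon we get {epsilon}. So FIRST(A) = {epsilon, e, g}.
FIRST(C): from C→K A C we get {epsilon, e, g}; from C→epsilon we get {epsilon}. So FIRST(C) = {epsilon, e, g}.
FOLLOW(S) includes $ since S is the start symbol.
FOLLOW(S): in A→K S S f (occurrence 1), S is followed by S f with FIRST {e, g}; in A→K S S f (occurrence 2), S is followed by f with FIRST {f}. Thus FOLLOW(S) = {$, e, f, g}.
FOLLOW(K): in S→A e K f, K is followed by f with FIRST {f}; in C→K A C, K is followed by A C with FIRST {epsilon, e, g}; in C→K A C, the suffix after K is nullable, so FOLLOW(K) ⊇ FOLLOW(C) = {e, f, g}; in A→K S S f, K is followed by S S f with FIRST {e, g}. Thus FOLLOW(K) = {e, f, g}.
FOLLOW(C): in K→g C, the suffix after C is empty, so FOLLOW(C) ⊇ FOLLOW(K) = {e, f, g}; in C→K A C, the suffix after C is empty (adds nothing new). Thus FOLLOW(C) = {e, f, g}.
FOLLOW(A): in S→A e K f, A is followed by e K f with FIRST {e}; in C→K A C, A is followed by C with FIRST {epsilon, e, g}; in C→K A C, the suffix after A is nullable, so FOLLOW(A) ⊇ FOLLOW(C) = {e, f, g}. Thus FOLLOW(A) = {e, f, g}.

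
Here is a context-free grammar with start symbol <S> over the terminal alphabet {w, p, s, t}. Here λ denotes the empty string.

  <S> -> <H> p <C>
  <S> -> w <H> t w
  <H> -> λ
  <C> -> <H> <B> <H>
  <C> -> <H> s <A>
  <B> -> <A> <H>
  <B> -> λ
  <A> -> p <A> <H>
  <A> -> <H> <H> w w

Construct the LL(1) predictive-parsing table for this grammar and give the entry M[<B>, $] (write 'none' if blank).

<B> -> λ

FIRST(<H>): from <H>->λ we get {λ}. So FIRST(<H>) = {λ}.
FIRST(<S>): from <S>-><H> p <C> we get {p}; from <S>->w <H> t w we get {w}. So FIRST(<S>) = {p, w}.
FIRST(<A>): from <A>->p <A> <H> we get {p}; from <A>-><H> <H> w w we get {w}. So FIRST(<A>) = {p, w}.
FIRST(<B>): from <B>-><A> <H> we get {p, w}; from <B>->λ we get {λ}. So FIRST(<B>) = {λ, p, w}.
FIRST(<C>): from <C>-><H> <B> <H> we get {λ, p, w}; from <C>-><H> s <A> we get {s}. So FIRST(<C>) = {λ, p, s, w}.
FOLLOW(<S>) includes $ since <S> is the start symbol.
FOLLOW(<C>): in <S>-><H> p <C>, the suffix after <C> is empty, so FOLLOW(<C>) ⊇ FOLLOW(<S>) = {$}. Thus FOLLOW(<C>) = {$}.
FOLLOW(<B>): in <C>-><H> <B> <H>, <B> is followed by <H> with FIRST {λ}; in <C>-><H> <B> <H>, the suffix after <B> is nullable, so FOLLOW(<B>) ⊇ FOLLOW(<C>) = {$}. Thus FOLLOW(<B>) = {$}.
For <B> -> <A> <H>: FIRST(<A> <H>) = {p, w}, so it goes in M[<B>, t] for t ∈ {p, w}.
For <B> -> λ: FIRST(λ) = {λ}, so it goes in M[<B>, t] for t ∈ {}; since λ ∈ FIRST, also for every t ∈ FOLLOW(<B>) = {$}.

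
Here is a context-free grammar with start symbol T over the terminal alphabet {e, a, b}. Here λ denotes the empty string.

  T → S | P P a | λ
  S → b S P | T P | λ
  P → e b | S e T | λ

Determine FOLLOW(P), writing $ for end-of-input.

FIRST(T) = {λ, a, b, e}  (via S, P P a)
FIRST(S) = {λ, a, b, e}  (via T P)
FIRST(P) = {λ, a, b, e}  (via S e T)
FOLLOW(T) includes $ since T is the start symbol.
FOLLOW(T): in S→T P, T is followed by P with FIRST {λ, a, b, e}; in S→T P, the suffix after T is nullable, so FOLLOW(T) ⊇ FOLLOW(S) = {$, a, b, e}; in P→S e T, the suffix after T is empty, so FOLLOW(T) ⊇ FOLLOW(P) = {$, a, b, e}. Thus FOLLOW(T) = {$, a, b, e}.
FOLLOW(S): in T→S, the suffix after S is empty, so FOLLOW(S) ⊇ FOLLOW(T) = {$, a, b, e}; in S→b S P, S is followed by P with FIRST {λ, a, b, e}; in S→b S P, the suffix after S is nullable (adds nothing new); in P→S e T, S is followed by e T with FIRST {e}. Thus FOLLOW(S) = {$, a, b, e}.
FOLLOW(P): in T→P P a (occurrence 1), P is followed by P a with FIRST {a, b, e}; in T→P P a (occurrence 2), P is followed by a with FIRST {a}; in S→b S P, the suffix after P is empty, so FOLLOW(P) ⊇ FOLLOW(S) = {$, a, b, e}; in S→T P, the suffix after P is empty, so FOLLOW(P) ⊇ FOLLOW(S) = {$, a, b, e}. Thus FOLLOW(P) = {$, a, b, e}.

{$, a, b, e}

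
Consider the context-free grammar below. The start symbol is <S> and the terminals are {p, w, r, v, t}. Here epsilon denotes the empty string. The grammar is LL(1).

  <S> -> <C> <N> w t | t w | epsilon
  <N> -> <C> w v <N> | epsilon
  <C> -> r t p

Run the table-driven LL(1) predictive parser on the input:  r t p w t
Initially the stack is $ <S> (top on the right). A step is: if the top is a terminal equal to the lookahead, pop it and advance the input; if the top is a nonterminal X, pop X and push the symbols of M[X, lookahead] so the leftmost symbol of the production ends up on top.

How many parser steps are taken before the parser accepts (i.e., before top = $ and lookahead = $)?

8

     Stack            Input        Action
  1  $ <S>            r t p w t $  expand <S> -> <C> <N> w t
  2  $ t w <N> <C>    r t p w t $  expand <C> -> r t p
  3  $ t w <N> p t r  r t p w t $  match r
  4  $ t w <N> p t    t p w t $    match t
  5  $ t w <N> p      p w t $      match p
  6  $ t w <N>        w t $        expand <N> -> epsilon
  7  $ t w            w t $        match w
  8  $ t              t $          match t
Accept reached after 8 steps.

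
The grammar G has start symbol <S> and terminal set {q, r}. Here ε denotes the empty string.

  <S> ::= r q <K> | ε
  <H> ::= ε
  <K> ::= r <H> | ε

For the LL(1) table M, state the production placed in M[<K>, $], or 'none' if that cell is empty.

<K> ::= ε

FIRST(<S>) = {ε, r}
FIRST(<H>) = {ε}
FIRST(<K>) = {ε, r}
FOLLOW(<S>) includes $ since <S> is the start symbol.
FOLLOW(<S>): <S> appears on no right-hand side. Thus FOLLOW(<S>) = {$}.
FOLLOW(<K>): in <S>::=r q <K>, the suffix after <K> is empty, so FOLLOW(<K>) ⊇ FOLLOW(<S>) = {$}. Thus FOLLOW(<K>) = {$}.
For <K> ::= r <H>: FIRST(r <H>) = {r}, so it goes in M[<K>, t] for t ∈ {r}.
For <K> ::= ε: FIRST(ε) = {ε}, so it goes in M[<K>, t] for t ∈ {}; since ε ∈ FIRST, also for every t ∈ FOLLOW(<K>) = {$}.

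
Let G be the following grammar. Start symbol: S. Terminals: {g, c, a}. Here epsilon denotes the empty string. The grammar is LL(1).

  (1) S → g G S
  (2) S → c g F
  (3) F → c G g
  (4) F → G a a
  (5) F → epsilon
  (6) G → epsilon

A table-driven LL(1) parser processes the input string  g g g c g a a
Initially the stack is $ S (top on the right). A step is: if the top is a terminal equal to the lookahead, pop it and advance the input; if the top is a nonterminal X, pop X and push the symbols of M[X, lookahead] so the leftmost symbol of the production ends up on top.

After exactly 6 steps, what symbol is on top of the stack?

S

step 1: stack=$ S  input=g g g c g a a $  — expand S → g G S
step 2: stack=$ S G g  input=g g g c g a a $  — match g
step 3: stack=$ S G  input=g g c g a a $  — expand G → epsilon
step 4: stack=$ S  input=g g c g a a $  — expand S → g G S
step 5: stack=$ S G g  input=g g c g a a $  — match g
step 6: stack=$ S G  input=g c g a a $  — expand G → epsilon
Stack after step 6: $ S (top = S).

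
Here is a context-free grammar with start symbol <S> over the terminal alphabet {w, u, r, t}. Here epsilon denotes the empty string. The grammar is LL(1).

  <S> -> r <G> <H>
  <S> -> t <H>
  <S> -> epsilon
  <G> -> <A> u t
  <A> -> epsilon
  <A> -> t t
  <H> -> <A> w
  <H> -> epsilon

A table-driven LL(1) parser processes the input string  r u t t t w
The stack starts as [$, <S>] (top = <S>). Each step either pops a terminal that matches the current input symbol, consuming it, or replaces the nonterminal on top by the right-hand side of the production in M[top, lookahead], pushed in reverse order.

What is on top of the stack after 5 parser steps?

     Stack          Input          Action
  1  $ <S>          r u t t t w $  expand <S> -> r <G> <H>
  2  $ <H> <G> r    r u t t t w $  match r
  3  $ <H> <G>      u t t t w $    expand <G> -> <A> u t
  4  $ <H> t u <A>  u t t t w $    expand <A> -> epsilon
  5  $ <H> t u      u t t t w $    match u
Stack after step 5: $ <H> t (top = t).

t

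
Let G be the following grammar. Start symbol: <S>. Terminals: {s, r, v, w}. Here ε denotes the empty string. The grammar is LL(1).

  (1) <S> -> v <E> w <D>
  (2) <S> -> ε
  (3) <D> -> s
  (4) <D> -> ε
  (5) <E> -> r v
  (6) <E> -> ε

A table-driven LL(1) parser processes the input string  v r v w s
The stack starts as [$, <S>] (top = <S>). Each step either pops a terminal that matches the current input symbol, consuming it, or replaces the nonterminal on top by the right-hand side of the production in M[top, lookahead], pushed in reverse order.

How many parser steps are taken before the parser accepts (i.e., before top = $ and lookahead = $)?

step 1: stack=$ <S>  input=v r v w s $  — expand <S> -> v <E> w <D>
step 2: stack=$ <D> w <E> v  input=v r v w s $  — match v
step 3: stack=$ <D> w <E>  input=r v w s $  — expand <E> -> r v
step 4: stack=$ <D> w v r  input=r v w s $  — match r
step 5: stack=$ <D> w v  input=v w s $  — match v
step 6: stack=$ <D> w  input=w s $  — match w
step 7: stack=$ <D>  input=s $  — expand <D> -> s
step 8: stack=$ s  input=s $  — match s
Accept reached after 8 steps.

8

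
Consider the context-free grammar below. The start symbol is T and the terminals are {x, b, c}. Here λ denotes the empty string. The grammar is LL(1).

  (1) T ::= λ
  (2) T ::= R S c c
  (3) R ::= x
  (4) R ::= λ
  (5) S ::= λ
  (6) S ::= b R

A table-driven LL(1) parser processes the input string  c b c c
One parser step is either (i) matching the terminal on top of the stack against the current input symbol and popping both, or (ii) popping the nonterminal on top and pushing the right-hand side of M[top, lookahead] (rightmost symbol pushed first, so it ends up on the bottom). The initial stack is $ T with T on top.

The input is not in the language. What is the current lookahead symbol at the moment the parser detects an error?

b

step 1: stack=$ T  input=c b c c $  — expand T ::= R S c c
step 2: stack=$ c c S R  input=c b c c $  — expand R ::= λ
step 3: stack=$ c c S  input=c b c c $  — expand S ::= λ
step 4: stack=$ c c  input=c b c c $  — match c
step 5: stack=$ c  input=b c c $  — error: top is terminal c but lookahead is b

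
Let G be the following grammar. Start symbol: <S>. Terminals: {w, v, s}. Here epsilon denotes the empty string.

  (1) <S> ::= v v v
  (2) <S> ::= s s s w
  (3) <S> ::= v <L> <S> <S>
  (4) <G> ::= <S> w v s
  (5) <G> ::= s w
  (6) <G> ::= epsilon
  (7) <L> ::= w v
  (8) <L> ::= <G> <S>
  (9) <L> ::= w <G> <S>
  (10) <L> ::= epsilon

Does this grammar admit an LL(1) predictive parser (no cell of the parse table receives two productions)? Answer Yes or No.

No

FIRST(<S>) = {s, v}
FIRST(<G>) = {epsilon, s, v}
FIRST(<L>) = {epsilon, s, v, w}
FOLLOW(<S>) = {$, s, v, w}
FOLLOW(<G>) = {s, v}
FOLLOW(<L>) = {s, v}
Cell M[<G>, s] receives both <G> ::= <S> w v s and <G> ::= s w and <G> ::= epsilon — the grammar is not LL(1).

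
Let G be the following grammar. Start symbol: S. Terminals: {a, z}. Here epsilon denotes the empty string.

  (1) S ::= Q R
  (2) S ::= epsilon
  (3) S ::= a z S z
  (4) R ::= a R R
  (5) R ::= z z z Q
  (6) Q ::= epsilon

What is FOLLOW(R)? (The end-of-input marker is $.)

FIRST(R): from R::=a R R we get {a}; from R::=z z z Q we get {z}. So FIRST(R) = {a, z}.
FIRST(Q): from Q::=epsilon we get {epsilon}. So FIRST(Q) = {epsilon}.
FIRST(S): from S::=Q R we get {a, z}; from S::=epsilon we get {epsilon}; from S::=a z S z we get {a}. So FIRST(S) = {epsilon, a, z}.
FOLLOW(S) includes $ since S is the start symbol.
FOLLOW(S): in S::=a z S z, S is followed by z with FIRST {z}. Thus FOLLOW(S) = {$, z}.
FOLLOW(R): in S::=Q R, the suffix after R is empty, so FOLLOW(R) ⊇ FOLLOW(S) = {$, z}; in R::=a R R (occurrence 1), R is followed by R with FIRST {a, z}; in R::=a R R (occurrence 2), the suffix after R is empty (adds nothing new). Thus FOLLOW(R) = {$, a, z}.
FOLLOW(Q): in S::=Q R, Q is followed by R with FIRST {a, z}; in R::=z z z Q, the suffix after Q is empty, so FOLLOW(Q) ⊇ FOLLOW(R) = {$, a, z}. Thus FOLLOW(Q) = {$, a, z}.

{$, a, z}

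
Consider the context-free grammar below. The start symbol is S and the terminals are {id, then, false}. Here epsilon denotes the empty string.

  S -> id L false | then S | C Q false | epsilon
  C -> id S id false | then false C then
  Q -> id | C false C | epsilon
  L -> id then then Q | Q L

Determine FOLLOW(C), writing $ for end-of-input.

{false, id, then}

FIRST(C): from C->id S id false we get {id}; from C->then false C then we get {then}. So FIRST(C) = {id, then}.
FIRST(S): from S->id L false we get {id}; from S->then S we get {then}; from S->C Q false we get {id, then}; from S->epsilon we get {epsilon}. So FIRST(S) = {epsilon, id, then}.
FIRST(Q): from Q->id we get {id}; from Q->C false C we get {id, then}; from Q->epsilon we get {epsilon}. So FIRST(Q) = {epsilon, id, then}.
FIRST(L): from L->id then then Q we get {id}; from L->Q L we get {id, then}. So FIRST(L) = {id, then}.
FOLLOW(S) includes $ since S is the start symbol.
FOLLOW(S): in S->then S, the suffix after S is empty (adds nothing new); in C->id S id false, S is followed by id false with FIRST {id}. Thus FOLLOW(S) = {$, id}.
FOLLOW(L): in S->id L false, L is followed by false with FIRST {false}; in L->Q L, the suffix after L is empty (adds nothing new). Thus FOLLOW(L) = {false}.
FOLLOW(Q): in S->C Q false, Q is followed by false with FIRST {false}; in L->id then then Q, the suffix after Q is empty, so FOLLOW(Q) ⊇ FOLLOW(L) = {false}; in L->Q L, Q is followed by L with FIRST {id, then}. Thus FOLLOW(Q) = {false, id, then}.
FOLLOW(C): in S->C Q false, C is followed by Q false with FIRST {false, id, then}; in C->then false C then, C is followed by then with FIRST {then}; in Q->C false C (occurrence 1), C is followed by false C with FIRST {false}; in Q->C false C (occurrence 2), the suffix after C is empty, so FOLLOW(C) ⊇ FOLLOW(Q) = {false, id, then}. Thus FOLLOW(C) = {false, id, then}.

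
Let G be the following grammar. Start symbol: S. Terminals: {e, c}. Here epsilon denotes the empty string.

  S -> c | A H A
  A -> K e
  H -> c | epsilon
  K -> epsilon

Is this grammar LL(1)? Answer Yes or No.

Yes

FIRST(S) = {c, e}
FIRST(A) = {e}
FIRST(H) = {epsilon, c}
FIRST(K) = {epsilon}
FOLLOW(S) = {$}
FOLLOW(A) = {$, c, e}
FOLLOW(H) = {e}
FOLLOW(K) = {e}
Each cell of M receives at most one production.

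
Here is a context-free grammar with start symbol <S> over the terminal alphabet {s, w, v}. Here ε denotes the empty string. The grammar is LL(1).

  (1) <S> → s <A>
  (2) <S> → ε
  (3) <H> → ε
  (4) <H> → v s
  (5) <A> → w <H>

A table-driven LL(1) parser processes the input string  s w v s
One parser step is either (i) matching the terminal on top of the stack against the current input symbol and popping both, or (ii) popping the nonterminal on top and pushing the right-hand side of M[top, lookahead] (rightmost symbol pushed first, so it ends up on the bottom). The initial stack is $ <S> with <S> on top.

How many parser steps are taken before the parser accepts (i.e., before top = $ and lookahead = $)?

step 1: stack=$ <S>  input=s w v s $  — expand <S> → s <A>
step 2: stack=$ <A> s  input=s w v s $  — match s
step 3: stack=$ <A>  input=w v s $  — expand <A> → w <H>
step 4: stack=$ <H> w  input=w v s $  — match w
step 5: stack=$ <H>  input=v s $  — expand <H> → v s
step 6: stack=$ s v  input=v s $  — match v
step 7: stack=$ s  input=s $  — match s
Accept reached after 7 steps.

7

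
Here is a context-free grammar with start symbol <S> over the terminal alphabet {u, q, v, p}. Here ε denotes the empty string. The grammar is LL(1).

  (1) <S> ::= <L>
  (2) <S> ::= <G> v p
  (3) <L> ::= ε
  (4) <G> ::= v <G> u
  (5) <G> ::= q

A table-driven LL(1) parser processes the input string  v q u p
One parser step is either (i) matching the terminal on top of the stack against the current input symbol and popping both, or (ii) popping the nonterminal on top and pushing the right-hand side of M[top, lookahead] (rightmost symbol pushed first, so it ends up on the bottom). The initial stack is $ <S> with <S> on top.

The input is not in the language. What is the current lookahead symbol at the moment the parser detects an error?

p

     Stack          Input      Action
  1  $ <S>          v q u p $  expand <S> ::= <G> v p
  2  $ p v <G>      v q u p $  expand <G> ::= v <G> u
  3  $ p v u <G> v  v q u p $  match v
  4  $ p v u <G>    q u p $    expand <G> ::= q
  5  $ p v u q      q u p $    match q
  6  $ p v u        u p $      match u
  7  $ p v          p $        error: top is terminal v but lookahead is p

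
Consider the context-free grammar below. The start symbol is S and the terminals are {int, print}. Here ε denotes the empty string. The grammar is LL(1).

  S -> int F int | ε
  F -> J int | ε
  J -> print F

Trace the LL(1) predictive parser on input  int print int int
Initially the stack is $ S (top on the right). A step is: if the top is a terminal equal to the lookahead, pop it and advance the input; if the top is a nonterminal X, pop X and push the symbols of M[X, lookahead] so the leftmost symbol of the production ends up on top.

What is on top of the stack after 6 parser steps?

int

step 1: stack=$ S  input=int print int int $  — expand S -> int F int
step 2: stack=$ int F int  input=int print int int $  — match int
step 3: stack=$ int F  input=print int int $  — expand F -> J int
step 4: stack=$ int int J  input=print int int $  — expand J -> print F
step 5: stack=$ int int F print  input=print int int $  — match print
step 6: stack=$ int int F  input=int int $  — expand F -> ε
Stack after step 6: $ int int (top = int).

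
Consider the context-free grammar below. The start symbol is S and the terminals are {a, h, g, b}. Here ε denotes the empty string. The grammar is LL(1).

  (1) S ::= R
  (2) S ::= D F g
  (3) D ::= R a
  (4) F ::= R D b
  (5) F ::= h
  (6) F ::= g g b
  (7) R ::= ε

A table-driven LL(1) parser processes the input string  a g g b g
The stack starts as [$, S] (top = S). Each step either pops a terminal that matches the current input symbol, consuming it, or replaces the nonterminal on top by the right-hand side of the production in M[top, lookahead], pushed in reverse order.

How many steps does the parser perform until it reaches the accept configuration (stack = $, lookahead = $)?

9

     Stack      Input        Action
  1  $ S        a g g b g $  expand S ::= D F g
  2  $ g F D    a g g b g $  expand D ::= R a
  3  $ g F a R  a g g b g $  expand R ::= ε
  4  $ g F a    a g g b g $  match a
  5  $ g F      g g b g $    expand F ::= g g b
  6  $ g b g g  g g b g $    match g
  7  $ g b g    g b g $      match g
  8  $ g b      b g $        match b
  9  $ g        g $          match g
Accept reached after 9 steps.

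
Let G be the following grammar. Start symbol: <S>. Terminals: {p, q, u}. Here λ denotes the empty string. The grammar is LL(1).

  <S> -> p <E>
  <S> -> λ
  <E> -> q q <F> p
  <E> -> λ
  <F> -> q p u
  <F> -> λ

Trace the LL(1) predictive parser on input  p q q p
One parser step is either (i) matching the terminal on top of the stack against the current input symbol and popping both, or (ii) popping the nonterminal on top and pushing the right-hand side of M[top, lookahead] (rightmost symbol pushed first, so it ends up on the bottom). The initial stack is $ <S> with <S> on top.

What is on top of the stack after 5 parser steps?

step 1: stack=$ <S>  input=p q q p $  — expand <S> -> p <E>
step 2: stack=$ <E> p  input=p q q p $  — match p
step 3: stack=$ <E>  input=q q p $  — expand <E> -> q q <F> p
step 4: stack=$ p <F> q q  input=q q p $  — match q
step 5: stack=$ p <F> q  input=q p $  — match q
Stack after step 5: $ p <F> (top = <F>).

<F>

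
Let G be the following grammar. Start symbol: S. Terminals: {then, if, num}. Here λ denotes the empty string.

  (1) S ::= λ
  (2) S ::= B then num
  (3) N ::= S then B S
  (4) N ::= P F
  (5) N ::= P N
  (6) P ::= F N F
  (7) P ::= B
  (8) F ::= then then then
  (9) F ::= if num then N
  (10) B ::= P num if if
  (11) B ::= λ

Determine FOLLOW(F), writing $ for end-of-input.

{if, num, then}

FIRST(F) = {if, then}
FIRST(S) = {λ, if, num, then}  (via B then num)
FIRST(N) = {if, num, then}  (via S then B S, P F, P N)
FIRST(P) = {λ, if, num, then}  (via F N F, B)
FIRST(B) = {λ, if, num, then}  (via P num if if)
FOLLOW(S) includes $ since S is the start symbol.
FOLLOW(P): in N::=P F, P is followed by F with FIRST {if, then}; in N::=P N, P is followed by N with FIRST {if, num, then}; in B::=P num if if, P is followed by num if if with FIRST {num}. Thus FOLLOW(P) = {if, num, then}.
FOLLOW(S): in N::=S then B S (occurrence 1), S is followed by then B S with FIRST {then}; in N::=S then B S (occurrence 2), the suffix after S is empty, so FOLLOW(S) ⊇ FOLLOW(N) = {if, num, then}. Thus FOLLOW(S) = {$, if, num, then}.
FOLLOW(N): in N::=P N, the suffix after N is empty (adds nothing new); in P::=F N F, N is followed by F with FIRST {if, then}; in F::=if num then N, the suffix after N is empty, so FOLLOW(N) ⊇ FOLLOW(F) = {if, num, then}. Thus FOLLOW(N) = {if, num, then}.
FOLLOW(F): in N::=P F, the suffix after F is empty, so FOLLOW(F) ⊇ FOLLOW(N) = {if, num, then}; in P::=F N F (occurrence 1), F is followed by N F with FIRST {if, num, then}; in P::=F N F (occurrence 2), the suffix after F is empty, so FOLLOW(F) ⊇ FOLLOW(P) = {if, num, then}. Thus FOLLOW(F) = {if, num, then}.
FOLLOW(B): in S::=B then num, B is followed by then num with FIRST {then}; in N::=S then B S, B is followed by S with FIRST {λ, if, num, then}; in N::=S then B S, the suffix after B is nullable, so FOLLOW(B) ⊇ FOLLOW(N) = {if, num, then}; in P::=B, the suffix after B is empty, so FOLLOW(B) ⊇ FOLLOW(P) = {if, num, then}. Thus FOLLOW(B) = {if, num, then}.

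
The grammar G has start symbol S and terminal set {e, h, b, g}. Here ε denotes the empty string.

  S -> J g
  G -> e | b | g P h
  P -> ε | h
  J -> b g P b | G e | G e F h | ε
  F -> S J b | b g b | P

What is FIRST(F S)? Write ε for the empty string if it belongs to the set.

FIRST(G) = {b, e, g}
FIRST(P) = {ε, h}
FIRST(J) = {ε, b, e, g}  (via G e, G e F h)
FIRST(S) = {b, e, g}  (via J g)
FIRST(F) = {ε, b, e, g, h}  (via S J b, P)
FIRST(F S): take FIRST of each symbol in turn, carrying on past any symbol whose FIRST contains ε; result {b, e, g, h}.

{b, e, g, h}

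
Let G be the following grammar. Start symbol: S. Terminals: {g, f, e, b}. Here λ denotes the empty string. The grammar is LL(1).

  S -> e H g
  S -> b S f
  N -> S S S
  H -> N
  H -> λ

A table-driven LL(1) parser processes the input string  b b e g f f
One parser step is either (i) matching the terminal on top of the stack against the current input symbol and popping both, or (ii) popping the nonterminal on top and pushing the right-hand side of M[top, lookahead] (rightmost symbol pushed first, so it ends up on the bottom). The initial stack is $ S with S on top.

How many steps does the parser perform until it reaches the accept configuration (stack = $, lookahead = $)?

10

      Stack        Input          Action
   1  $ S          b b e g f f $  expand S -> b S f
   2  $ f S b      b b e g f f $  match b
   3  $ f S        b e g f f $    expand S -> b S f
   4  $ f f S b    b e g f f $    match b
   5  $ f f S      e g f f $      expand S -> e H g
   6  $ f f g H e  e g f f $      match e
   7  $ f f g H    g f f $        expand H -> λ
   8  $ f f g      g f f $        match g
   9  $ f f        f f $          match f
  10  $ f          f $            match f
Accept reached after 10 steps.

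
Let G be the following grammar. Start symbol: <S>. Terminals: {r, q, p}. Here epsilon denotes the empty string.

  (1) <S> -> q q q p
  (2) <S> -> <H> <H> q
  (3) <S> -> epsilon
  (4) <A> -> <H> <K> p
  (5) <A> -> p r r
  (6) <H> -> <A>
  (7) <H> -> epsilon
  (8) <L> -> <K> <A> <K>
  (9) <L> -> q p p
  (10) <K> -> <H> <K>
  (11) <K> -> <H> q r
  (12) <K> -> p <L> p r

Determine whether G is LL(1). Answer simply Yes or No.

FIRST(<S>) = {epsilon, p, q}
FIRST(<A>) = {p, q}
FIRST(<H>) = {epsilon, p, q}
FIRST(<L>) = {p, q}
FIRST(<K>) = {p, q}
FOLLOW(<S>) = {$}
FOLLOW(<A>) = {p, q}
FOLLOW(<H>) = {p, q}
FOLLOW(<L>) = {p}
FOLLOW(<K>) = {p, q}
Cell M[<A>, p] receives both <A> -> <H> <K> p and <A> -> p r r — the grammar is not LL(1).

No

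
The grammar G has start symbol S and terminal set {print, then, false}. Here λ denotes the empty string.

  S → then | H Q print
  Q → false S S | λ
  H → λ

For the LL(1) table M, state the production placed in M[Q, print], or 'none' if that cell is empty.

FIRST(Q) = {λ, false}
FIRST(H) = {λ}
FIRST(S) = {false, print, then}  (via H Q print)
FOLLOW(S) includes $ since S is the start symbol.
FOLLOW(Q): in S→H Q print, Q is followed by print with FIRST {print}. Thus FOLLOW(Q) = {print}.
For Q → false S S: FIRST(false S S) = {false}, so it goes in M[Q, t] for t ∈ {false}.
For Q → λ: FIRST(λ) = {λ}, so it goes in M[Q, t] for t ∈ {}; since λ ∈ FIRST, also for every t ∈ FOLLOW(Q) = {print}.

Q → λ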